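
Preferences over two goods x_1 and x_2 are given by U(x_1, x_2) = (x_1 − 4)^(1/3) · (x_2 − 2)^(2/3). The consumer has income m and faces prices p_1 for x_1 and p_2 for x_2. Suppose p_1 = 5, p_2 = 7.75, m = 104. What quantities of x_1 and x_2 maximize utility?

x_1* = 8.5667, x_2* = 7.8925

MRS = (1/2)·(x_2−2)/(x_1−4). Tangency with p_1/p_2 gives x_2−2 = 2·(p_1/p_2)·(x_1−4).
Substituting into the budget: x_1* = 4 + 1/3·(m − 4·p_1 − 2·p_2)/p_1, and x_2* = 2 + 2/3·(…)/p_2.
Discretionary income = 104 − 4·5 − 2·7.75 = 68.5; x_1* = 4 + 1/3·68.5/5 = 8.5667; x_2* = 2 + 2/3·68.5/7.75 = 7.8925.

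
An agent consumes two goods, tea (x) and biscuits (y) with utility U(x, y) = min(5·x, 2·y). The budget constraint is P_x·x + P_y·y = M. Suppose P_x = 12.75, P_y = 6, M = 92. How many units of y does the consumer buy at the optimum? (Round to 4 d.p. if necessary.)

Demand: x*(P_x,P_y,M) = 2·M/(2·P_x + 5·P_y), y* = 5·M/(2·P_x + 5·P_y).
Here 2·12.75 + 5·6 = 55.5, giving y* = 8.2883.

y* = 8.2883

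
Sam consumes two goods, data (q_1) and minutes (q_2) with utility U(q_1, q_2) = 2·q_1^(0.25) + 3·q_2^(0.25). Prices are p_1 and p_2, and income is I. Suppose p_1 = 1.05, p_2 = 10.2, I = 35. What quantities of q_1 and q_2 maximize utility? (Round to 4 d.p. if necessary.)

q_1* = 18.47, q_2* = 1.5301

MU_q_1 ∝ 2·q_1^(-0.75), MU_q_2 ∝ 3·q_2^(-0.75), so MRS = (2/3)·(q_2/q_1)^(0.75) = p_1/p_2.
Hence q_2/q_1 = ((3/2)·p_1/p_2)^(1/(0.75)), i.e. raised to the 4/3 power.
With the ratio pinned down, the budget gives q_1* = I/(p_1 + p_2·(q_2/q_1)) and q_2* = (q_2/q_1)·q_1*.
Numerically q_2/q_1 = 0.08284, so q_1* = 35/(1.05 + 10.2·0.08284) = 18.47 and q_2* = 0.08284·18.47 = 1.5301.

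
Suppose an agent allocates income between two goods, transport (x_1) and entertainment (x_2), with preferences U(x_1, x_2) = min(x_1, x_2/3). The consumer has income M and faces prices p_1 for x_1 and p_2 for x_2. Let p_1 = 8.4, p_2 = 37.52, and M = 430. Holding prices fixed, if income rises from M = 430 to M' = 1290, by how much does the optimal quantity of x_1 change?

Δx_1* = 7.1098

With perfect complements, no substitution: consume in ratio x_1:x_2 = 1:3.
Budget: p_1·x_1 + p_2·3·x_1 = M, so (p_1 + 3·p_2)·x_1 = M.
Demand: x_1*(p_1,p_2,M) = M/(p_1 + 3·p_2), x_2* = 3·M/(p_1 + 3·p_2).
Here 8.4 + 3·37.52 = 120.96, giving x_1* = 3.5549.
At M' = 1290: x_1* = 10.6647. Change: 10.6647 − 3.5549 = 7.1098.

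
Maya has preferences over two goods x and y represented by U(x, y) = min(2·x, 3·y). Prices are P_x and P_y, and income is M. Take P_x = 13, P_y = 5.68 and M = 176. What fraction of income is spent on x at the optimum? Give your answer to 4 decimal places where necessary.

share on x = 0.7744

Leontief preferences: the optimum is at the kink where x/3 = y/2, i.e. y = (2/3)·x.
Budget: P_x·x + P_y·(2/3)·x = M, so (3·P_x + 2·P_y)·x = 3·M.
Demand: x*(P_x,P_y,M) = 3·M/(3·P_x + 2·P_y), y* = 2·M/(3·P_x + 2·P_y).
Here 3·13 + 2·5.68 = 50.36, giving x* = 10.4845 and y* = 6.9897.
Expenditure on x: 13·10.4845 = 136.2986; share = 0.7744.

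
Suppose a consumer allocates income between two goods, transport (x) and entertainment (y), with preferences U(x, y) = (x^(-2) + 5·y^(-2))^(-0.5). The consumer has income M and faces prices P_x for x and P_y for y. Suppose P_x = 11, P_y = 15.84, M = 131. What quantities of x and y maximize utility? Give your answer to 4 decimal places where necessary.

x* = 3.7444, y* = 5.67

MU_x ∝ x^(-3), MU_y ∝ 5·y^(-3), so MRS = (1/5)·(y/x)^(3) = P_x/P_y.
Solve for the ratio: y/x = [5·P_x/P_y]^(1/3).
Substitute y = (y/x)·x into the budget: x* = M/(P_x + P_y·(y/x)).
Numerically y/x = 1.514267, so x* = 131/(11 + 15.84·1.514267) = 3.7444 and y* = 1.514267·3.7444 = 5.67.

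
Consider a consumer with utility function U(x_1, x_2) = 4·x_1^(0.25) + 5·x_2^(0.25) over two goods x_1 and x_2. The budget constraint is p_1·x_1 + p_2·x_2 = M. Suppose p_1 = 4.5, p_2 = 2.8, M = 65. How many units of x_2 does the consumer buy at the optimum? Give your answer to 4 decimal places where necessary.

x_2* = 14.2069

MU_x_1 ∝ 4·x_1^(-0.75), MU_x_2 ∝ 5·x_2^(-0.75), so MRS = (4/5)·(x_2/x_1)^(0.75) = p_1/p_2.
Hence x_2/x_1 = ((5/4)·p_1/p_2)^(1/(0.75)), i.e. raised to the 4/3 power.
Substitute x_2 = (x_2/x_1)·x_1 into the budget: x_1* = M/(p_1 + p_2·(x_2/x_1)).
Numerically x_2/x_1 = 2.534852, so x_1* = 65/(4.5 + 2.8·2.534852) = 5.6046 and x_2* = 2.534852·5.6046 = 14.2069.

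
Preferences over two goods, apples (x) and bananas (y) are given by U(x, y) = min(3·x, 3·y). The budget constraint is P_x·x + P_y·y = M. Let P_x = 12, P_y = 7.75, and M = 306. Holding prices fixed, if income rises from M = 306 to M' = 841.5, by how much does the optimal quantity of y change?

Δy* = 27.1139

With perfect complements, no substitution: consume in ratio x:y = 3:3.
Budget: P_x·x + P_y·x = M, so (3·P_x + 3·P_y)·x = 3·M.
Demand: x*(P_x,P_y,M) = 3·M/(3·P_x + 3·P_y), y* = 3·M/(3·P_x + 3·P_y).
Here 3·12 + 3·7.75 = 59.25, giving y* = 15.4937.
At M' = 841.5: y* = 42.6076. Change: 42.6076 − 15.4937 = 27.1139.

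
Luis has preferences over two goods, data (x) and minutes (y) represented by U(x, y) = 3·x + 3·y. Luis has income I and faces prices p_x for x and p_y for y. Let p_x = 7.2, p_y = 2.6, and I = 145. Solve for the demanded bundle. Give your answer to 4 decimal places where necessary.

Linear utility — the consumer picks whichever good has higher MU/price: 3/7.2 = 0.4167 vs 3/2.6 = 1.1538.
y gives more utility per dollar, so spend all income on y: y* = I/p_y, x* = 0.
Numerically: x* = 0, y* = 55.7692.

x* = 0, y* = 55.7692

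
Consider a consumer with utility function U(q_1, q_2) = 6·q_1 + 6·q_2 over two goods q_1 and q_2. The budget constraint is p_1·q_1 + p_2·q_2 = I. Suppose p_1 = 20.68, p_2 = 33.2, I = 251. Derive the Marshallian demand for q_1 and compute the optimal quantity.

q_1* = 12.1373

Linear utility — the consumer picks whichever good has higher MU/price: 6/20.68 = 0.2901 vs 6/33.2 = 0.1807.
q_1 gives more utility per dollar, so spend all income on q_1: q_1* = I/p_1, q_2* = 0.
Numerically: q_1* = 12.1373, q_2* = 0.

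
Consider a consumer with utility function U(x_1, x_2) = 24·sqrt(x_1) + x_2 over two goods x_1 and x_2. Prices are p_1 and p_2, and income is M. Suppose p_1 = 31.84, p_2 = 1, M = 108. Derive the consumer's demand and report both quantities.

x_1* = 0.142, x_2* = 103.4774

Utility is quasi-linear in x_2; the FOC for x_1 is 12/√x_1 = p_1/p_2.
Solve: √x_1 = 12·p_2/p_1, so x_1*(p_1,p_2) = (12·p_2/p_1)², and x_2* = (M − p_1·x_1*)/p_2.
Plugging in: x_1* = (12·1/31.84)² = 0.142, x_2* = 103.4774.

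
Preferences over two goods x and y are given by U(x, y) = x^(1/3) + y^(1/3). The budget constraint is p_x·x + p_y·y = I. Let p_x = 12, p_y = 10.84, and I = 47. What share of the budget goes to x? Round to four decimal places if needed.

share on x = 0.4873

MU_x ∝ x^(-2/3), MU_y ∝ y^(-2/3), so MRS = (y/x)^(2/3) = p_x/p_y.
Hence y/x = (p_x/p_y)^(1/(2/3)), i.e. raised to the 1.5 power.
Substitute y = (y/x)·x into the budget: x* = I/(p_x + p_y·(y/x)).
Numerically y/x = 1.164737, so x* = 47/(12 + 10.84·1.164737) = 1.9086 and y* = 1.164737·1.9086 = 2.223.
Expenditure on x: 12·1.9086 = 22.9029; share = 0.4873.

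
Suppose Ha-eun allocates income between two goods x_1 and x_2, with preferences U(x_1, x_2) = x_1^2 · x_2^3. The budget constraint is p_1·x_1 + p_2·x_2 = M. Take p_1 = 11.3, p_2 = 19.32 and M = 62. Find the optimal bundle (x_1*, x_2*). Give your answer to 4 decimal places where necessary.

At p_1=11.3, p_2=19.32, M=62: x_1* = 0.4·62/11.3 = 2.1947, x_2* = 1.9255.

x_1* = 2.1947, x_2* = 1.9255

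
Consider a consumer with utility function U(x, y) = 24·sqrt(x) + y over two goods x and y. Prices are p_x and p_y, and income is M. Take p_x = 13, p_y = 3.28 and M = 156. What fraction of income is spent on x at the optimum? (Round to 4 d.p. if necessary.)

share on x = 0.7639

Utility is quasi-linear in y; the FOC for x is 12/√x = p_x/p_y.
Solve: √x = 12·p_y/p_x, so x*(p_x,p_y) = (12·p_y/p_x)², and y* = (M − p_x·x*)/p_y.
Plugging in: x* = (12·3.28/13)² = 9.1669, y* = 11.2287.
Expenditure on x: 13·9.1669 = 119.17; share = 0.7639.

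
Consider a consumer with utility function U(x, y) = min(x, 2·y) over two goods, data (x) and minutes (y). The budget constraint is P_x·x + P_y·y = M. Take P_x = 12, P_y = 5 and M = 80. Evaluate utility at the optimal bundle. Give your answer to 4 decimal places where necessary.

V = 5.5172

Leontief preferences: the optimum is at the kink where x/2 = y/1, i.e. y = (1/2)·x.
Budget: P_x·x + P_y·(1/2)·x = M, so (2·P_x + P_y)·x = 2·M.
Demand: x*(P_x,P_y,M) = 2·M/(2·P_x + P_y), y* = M/(2·P_x + P_y).
Here 2·12 + 5 = 29, giving x* = 5.5172 and y* = 2.7586.
Utility at the optimum: U(5.5172, 2.7586) = 5.5172.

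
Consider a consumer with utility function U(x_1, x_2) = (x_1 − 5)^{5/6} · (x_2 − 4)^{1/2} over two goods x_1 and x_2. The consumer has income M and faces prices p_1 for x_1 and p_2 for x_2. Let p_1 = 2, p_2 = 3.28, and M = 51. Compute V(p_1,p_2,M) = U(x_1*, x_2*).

Let x_1' = x_1−5, x_2' = x_2−4. MRS = (5/3)·x_2'/x_1' = p_1/p_2.
Substituting into the budget: x_1* = 5 + 0.625·(M − 5·p_1 − 4·p_2)/p_1, and x_2* = 4 + 0.375·(…)/p_2.
Discretionary income = 51 − 5·2 − 4·3.28 = 27.88; x_1* = 5 + 0.625·27.88/2 = 13.7125; x_2* = 4 + 0.375·27.88/3.28 = 7.1875.
Utility at the optimum: U(13.7125, 7.1875) = 10.8437.

V = 10.8437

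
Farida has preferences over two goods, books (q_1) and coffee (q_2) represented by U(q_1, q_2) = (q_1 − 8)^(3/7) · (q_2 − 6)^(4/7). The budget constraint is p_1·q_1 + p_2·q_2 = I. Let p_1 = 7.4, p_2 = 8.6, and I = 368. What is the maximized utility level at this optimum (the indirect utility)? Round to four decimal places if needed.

Substituting into the budget: q_1* = 8 + 3/7·(I − 8·p_1 − 6·p_2)/p_1, and q_2* = 6 + 4/7·(…)/p_2.
Discretionary income = 368 − 8·7.4 − 6·8.6 = 257.2; q_1* = 8 + 3/7·257.2/7.4 = 22.8958; q_2* = 6 + 4/7·257.2/8.6 = 23.0897.
Utility at the optimum: U(22.8958, 23.0897) = 16.1124.

V = 16.1124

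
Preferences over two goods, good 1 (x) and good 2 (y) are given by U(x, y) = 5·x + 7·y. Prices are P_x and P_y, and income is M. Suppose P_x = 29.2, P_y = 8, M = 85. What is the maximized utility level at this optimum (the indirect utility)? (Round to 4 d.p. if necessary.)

V = 74.375

Perfect substitutes: compare marginal utility per dollar. 5/P_x vs 7/P_y → 0.1712 vs 0.875.
y gives more utility per dollar, so spend all income on y: y* = M/P_y, x* = 0.
Numerically: x* = 0, y* = 10.625.
Utility at the optimum: U(0, 10.625) = 74.375.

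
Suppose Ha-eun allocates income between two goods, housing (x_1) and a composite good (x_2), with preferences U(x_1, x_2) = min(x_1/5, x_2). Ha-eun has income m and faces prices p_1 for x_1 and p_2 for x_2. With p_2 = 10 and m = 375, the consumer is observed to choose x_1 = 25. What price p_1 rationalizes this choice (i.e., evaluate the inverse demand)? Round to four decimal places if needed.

p_1 = 13

Leontief preferences: the optimum is at the kink where x_1/5 = x_2/1, i.e. x_2 = (1/5)·x_1.
Budget: p_1·x_1 + p_2·(1/5)·x_1 = m, so (5·p_1 + p_2)·x_1 = 5·m.
Demand: x_1*(p_1,p_2,m) = 5·m/(5·p_1 + p_2), x_2* = m/(5·p_1 + p_2).
Set x_1* = 25 in the demand function and solve for p_1: p_1 = 13.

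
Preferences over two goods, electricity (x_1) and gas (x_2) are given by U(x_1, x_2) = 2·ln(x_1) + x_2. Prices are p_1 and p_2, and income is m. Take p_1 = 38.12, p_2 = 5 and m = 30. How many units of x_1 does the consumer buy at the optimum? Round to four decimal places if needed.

MU_x_1 = 2/x_1, MU_x_2 = 1. Tangency: 2/x_1 = p_1/p_2.
So x_1*(p_1,p_2) = 2·p_2/p_1, independent of income; and x_2* = (m − 2·p_2)/p_2.
At the given prices: x_1* = 2·5/38.12 = 0.2623.

x_1* = 0.2623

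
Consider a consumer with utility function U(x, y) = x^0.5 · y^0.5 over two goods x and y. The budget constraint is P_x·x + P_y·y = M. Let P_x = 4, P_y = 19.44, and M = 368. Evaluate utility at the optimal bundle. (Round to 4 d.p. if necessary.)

MU_x/MU_y = (0.5·y)/(0.5·x); tangency sets this equal to P_x/P_y.
So 0.5·P_y·y = 0.5·P_x·x; combined with the budget, a share 0.5 of income goes to x.
Demand: x*(P_x,P_y,M) = 0.5·M/P_x and y* = 0.5·M/P_y.
At P_x=4, P_y=19.44, M=368: x* = 0.5·368/4 = 46, y* = 9.465.
Utility at the optimum: U(46, 9.465) = 20.866.

V = 20.866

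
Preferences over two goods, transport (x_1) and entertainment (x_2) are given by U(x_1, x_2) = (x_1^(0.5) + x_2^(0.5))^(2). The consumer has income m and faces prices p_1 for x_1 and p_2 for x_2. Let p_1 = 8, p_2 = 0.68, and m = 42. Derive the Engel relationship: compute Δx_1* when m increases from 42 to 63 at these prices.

MU_x_1 ∝ x_1^(-0.5), MU_x_2 ∝ x_2^(-0.5), so MRS = (x_2/x_1)^(0.5) = p_1/p_2.
Solve for the ratio: x_2/x_1 = [p_1/p_2]^(2).
With the ratio pinned down, the budget gives x_1* = m/(p_1 + p_2·(x_2/x_1)) and x_2* = (x_2/x_1)·x_1*.
Numerically x_2/x_1 = 138.408304, so x_1* = 42/(8 + 0.68·138.408304) = 0.4113.
At m' = 63: x_1* = 0.6169. Change: 0.6169 − 0.4113 = 0.2056.

Δx_1* = 0.2056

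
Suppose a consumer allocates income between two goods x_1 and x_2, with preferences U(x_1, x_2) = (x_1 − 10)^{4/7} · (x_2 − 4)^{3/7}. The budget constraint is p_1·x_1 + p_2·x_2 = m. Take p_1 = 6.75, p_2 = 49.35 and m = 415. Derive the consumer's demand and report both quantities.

After buying the subsistence bundle (10, 4), a share 4/7 of the remaining income goes to x_1: x_1* = 10 + 4/7·(m − 10p_1 − 4p_2)/p_1.
Discretionary income = 415 − 10·6.75 − 4·49.35 = 150.1; x_1* = 10 + 4/7·150.1/6.75 = 22.7069; x_2* = 4 + 3/7·150.1/49.35 = 5.3035.

x_1* = 22.7069, x_2* = 5.3035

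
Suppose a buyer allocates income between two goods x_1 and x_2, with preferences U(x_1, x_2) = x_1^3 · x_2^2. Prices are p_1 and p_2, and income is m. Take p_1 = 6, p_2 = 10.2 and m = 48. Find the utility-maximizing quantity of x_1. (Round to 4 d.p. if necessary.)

MU_x_1/MU_x_2 = (3·x_2)/(2·x_1); tangency sets this equal to p_1/p_2.
So 3·p_2·x_2 = 2·p_1·x_1; combined with the budget, a share 0.6 of income goes to x_1.
Demand: x_1*(p_1,p_2,m) = 0.6·m/p_1 and x_2* = 0.4·m/p_2.
At p_1=6, p_2=10.2, m=48: x_1* = 0.6·48/6 = 4.8.

x_1* = 4.8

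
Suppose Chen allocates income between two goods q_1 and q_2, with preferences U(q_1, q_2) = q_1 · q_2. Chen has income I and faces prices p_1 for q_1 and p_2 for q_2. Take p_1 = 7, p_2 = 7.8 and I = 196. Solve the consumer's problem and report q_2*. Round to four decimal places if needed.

q_2* = 12.5641

MU_q_1/MU_q_2 = (q_2)/(q_1); tangency sets this equal to p_1/p_2.
Rearranging, p_2·q_2 = p_1·q_1. Substituting into the budget gives p_1·q_1·(1 + 1) = I.
Demand: q_1*(p_1,p_2,I) = 0.5·I/p_1 and q_2* = 0.5·I/p_2.
At p_1=7, p_2=7.8, I=196: q_2* = 0.5·196/7.8 = 12.5641.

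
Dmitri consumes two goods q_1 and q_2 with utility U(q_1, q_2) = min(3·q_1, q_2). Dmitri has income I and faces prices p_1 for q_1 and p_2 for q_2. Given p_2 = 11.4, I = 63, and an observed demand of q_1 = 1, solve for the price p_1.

p_1 = 28.8

With perfect complements, no substitution: consume in ratio q_1:q_2 = 1:3.
Budget: p_1·q_1 + p_2·3·q_1 = I, so (p_1 + 3·p_2)·q_1 = I.
Demand: q_1*(p_1,p_2,I) = I/(p_1 + 3·p_2), q_2* = 3·I/(p_1 + 3·p_2).
Set q_1* = 1 in the demand function and solve for p_1: p_1 = 28.8.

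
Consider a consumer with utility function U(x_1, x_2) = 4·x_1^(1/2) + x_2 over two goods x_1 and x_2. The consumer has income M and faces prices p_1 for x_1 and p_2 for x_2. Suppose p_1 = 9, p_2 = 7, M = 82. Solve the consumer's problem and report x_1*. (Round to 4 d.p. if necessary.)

x_1* = 2.4198

Set MRS = p_1/p_2: 2·x_1^(−1/2) = p_1/p_2.
Thus x_1* = (2·p_2/p_1)² — independent of M — with the rest of income spent on x_2.
Plugging in: x_1* = (2·7/9)² = 2.4198.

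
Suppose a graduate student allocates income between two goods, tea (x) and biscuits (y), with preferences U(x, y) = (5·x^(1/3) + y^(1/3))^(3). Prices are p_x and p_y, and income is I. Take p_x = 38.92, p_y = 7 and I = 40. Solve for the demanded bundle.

MU_x ∝ 5·x^(-2/3), MU_y ∝ y^(-2/3), so MRS = 5·(y/x)^(2/3) = p_x/p_y.
Solve for the ratio: y/x = [(1/5)·p_x/p_y]^(1.5).
With the ratio pinned down, the budget gives x* = I/(p_x + p_y·(y/x)) and y* = (y/x)·x*.
Numerically y/x = 1.17262, so x* = 40/(38.92 + 7·1.17262) = 0.8487 and y* = 1.17262·0.8487 = 0.9953.

x* = 0.8487, y* = 0.9953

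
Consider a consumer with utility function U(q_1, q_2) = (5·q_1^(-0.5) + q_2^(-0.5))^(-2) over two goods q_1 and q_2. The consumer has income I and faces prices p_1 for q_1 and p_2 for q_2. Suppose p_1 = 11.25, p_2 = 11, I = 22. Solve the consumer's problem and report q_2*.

q_2* = 0.5068

From the CES first-order condition, 5·(q_2/q_1)^(1.5) = p_1/p_2.
Hence q_2/q_1 = ((1/5)·p_1/p_2)^(1/(1.5)), i.e. raised to the 2/3 power.
With the ratio pinned down, the budget gives q_1* = I/(p_1 + p_2·(q_2/q_1)) and q_2* = (q_2/q_1)·q_1*.
Numerically q_2/q_1 = 0.347158, so q_1* = 22/(11.25 + 11·0.347158) = 1.46 and q_2* = 0.347158·1.46 = 0.5068.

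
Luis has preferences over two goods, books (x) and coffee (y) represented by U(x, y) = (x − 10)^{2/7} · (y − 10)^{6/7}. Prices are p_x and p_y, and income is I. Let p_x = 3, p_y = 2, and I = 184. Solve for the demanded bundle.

MRS = (1/3)·(y−10)/(x−10). Tangency with p_x/p_y gives y−10 = 3·(p_x/p_y)·(x−10).
After buying the subsistence bundle (10, 10), a share 0.25 of the remaining income goes to x: x* = 10 + 0.25·(I − 10p_x − 10p_y)/p_x.
Discretionary income = 184 − 10·3 − 10·2 = 134; x* = 10 + 0.25·134/3 = 21.1667; y* = 10 + 0.75·134/2 = 60.25.

x* = 21.1667, y* = 60.25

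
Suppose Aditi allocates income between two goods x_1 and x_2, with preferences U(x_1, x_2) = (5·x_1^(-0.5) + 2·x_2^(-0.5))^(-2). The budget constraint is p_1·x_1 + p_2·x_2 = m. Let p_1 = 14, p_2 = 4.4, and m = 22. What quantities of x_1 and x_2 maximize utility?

From the CES first-order condition, (5/2)·(x_2/x_1)^(1.5) = p_1/p_2.
Solve for the ratio: x_2/x_1 = [(2/5)·p_1/p_2]^(2/3).
With the ratio pinned down, the budget gives x_1* = m/(p_1 + p_2·(x_2/x_1)) and x_2* = (x_2/x_1)·x_1*.
Numerically x_2/x_1 = 1.17442, so x_1* = 22/(14 + 4.4·1.17442) = 1.1478 and x_2* = 1.17442·1.1478 = 1.348.

x_1* = 1.1478, x_2* = 1.348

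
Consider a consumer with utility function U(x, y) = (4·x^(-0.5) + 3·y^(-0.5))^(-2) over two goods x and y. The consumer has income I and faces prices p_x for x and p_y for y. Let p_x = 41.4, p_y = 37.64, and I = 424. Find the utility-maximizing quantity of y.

y* = 5.0054

From the CES first-order condition, (4/3)·(y/x)^(1.5) = p_x/p_y.
Solve for the ratio: y/x = [(3/4)·p_x/p_y]^(2/3).
With the ratio pinned down, the budget gives x* = I/(p_x + p_y·(y/x)) and y* = (y/x)·x*.
Numerically y/x = 0.879579, so x* = 424/(41.4 + 37.64·0.879579) = 5.6907 and y* = 0.879579·5.6907 = 5.0054.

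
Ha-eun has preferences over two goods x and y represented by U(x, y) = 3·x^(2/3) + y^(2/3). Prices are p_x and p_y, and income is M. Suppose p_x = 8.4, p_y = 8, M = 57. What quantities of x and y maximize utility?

Numerically y/x = 0.042875, so x* = 57/(8.4 + 8·0.042875) = 6.5195 and y* = 0.042875·6.5195 = 0.2795.

x* = 6.5195, y* = 0.2795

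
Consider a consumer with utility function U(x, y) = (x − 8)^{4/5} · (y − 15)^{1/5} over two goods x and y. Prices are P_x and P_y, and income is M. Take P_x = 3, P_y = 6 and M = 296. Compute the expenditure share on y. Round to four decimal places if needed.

This is Cobb-Douglas in (x−8, y−15): tangency gives 0.8·P_y·(y−15) = 0.2·P_x·(x−8).
After buying the subsistence bundle (8, 15), a share 0.8 of the remaining income goes to x: x* = 8 + 0.8·(M − 8P_x − 15P_y)/P_x.
Discretionary income = 296 − 8·3 − 15·6 = 182; x* = 8 + 0.8·182/3 = 56.5333; y* = 15 + 0.2·182/6 = 21.0667.
Expenditure on y: 6·21.0667 = 126.4; share = 0.427.

share on y = 0.427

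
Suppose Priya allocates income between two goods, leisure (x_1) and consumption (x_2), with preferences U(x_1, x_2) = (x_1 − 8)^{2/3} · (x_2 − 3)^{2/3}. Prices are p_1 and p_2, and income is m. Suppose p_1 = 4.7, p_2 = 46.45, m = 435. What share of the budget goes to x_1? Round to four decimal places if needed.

After buying the subsistence bundle (8, 3), a share 0.5 of the remaining income goes to x_1: x_1* = 8 + 0.5·(m − 8p_1 − 3p_2)/p_1.
Discretionary income = 435 − 8·4.7 − 3·46.45 = 258.05; x_1* = 8 + 0.5·258.05/4.7 = 35.4521; x_2* = 3 + 0.5·258.05/46.45 = 5.7777.
Expenditure on x_1: 4.7·35.4521 = 166.625; share = 0.383.

share on x_1 = 0.383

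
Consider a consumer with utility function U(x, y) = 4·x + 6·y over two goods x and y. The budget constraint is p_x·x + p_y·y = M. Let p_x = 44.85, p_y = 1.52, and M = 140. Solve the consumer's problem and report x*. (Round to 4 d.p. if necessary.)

Perfect substitutes: compare marginal utility per dollar. 4/p_x vs 6/p_y → 0.0892 vs 3.9474.
y gives more utility per dollar, so spend all income on y: y* = M/p_y, x* = 0.
Numerically: x* = 0, y* = 92.1053.

x* = 0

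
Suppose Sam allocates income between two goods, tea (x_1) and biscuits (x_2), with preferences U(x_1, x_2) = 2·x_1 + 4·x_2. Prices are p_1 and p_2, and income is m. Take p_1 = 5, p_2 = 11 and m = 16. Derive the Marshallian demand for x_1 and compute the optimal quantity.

Perfect substitutes: compare marginal utility per dollar. 2/p_1 vs 4/p_2 → 0.4 vs 0.3636.
x_1 gives more utility per dollar, so spend all income on x_1: x_1* = m/p_1, x_2* = 0.
Numerically: x_1* = 3.2, x_2* = 0.

x_1* = 3.2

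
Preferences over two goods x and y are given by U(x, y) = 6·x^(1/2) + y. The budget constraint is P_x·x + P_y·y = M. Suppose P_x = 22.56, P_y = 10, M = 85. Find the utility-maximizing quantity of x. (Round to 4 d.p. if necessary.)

Plugging in: x* = (3·10/22.56)² = 1.7683.

x* = 1.7683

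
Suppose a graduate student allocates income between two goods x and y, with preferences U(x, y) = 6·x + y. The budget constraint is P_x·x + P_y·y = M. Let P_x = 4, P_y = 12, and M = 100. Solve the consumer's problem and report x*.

Perfect substitutes: compare marginal utility per dollar. 6/P_x vs 1/P_y → 1.5 vs 0.0833.
x gives more utility per dollar, so spend all income on x: x* = M/P_x, y* = 0.
Numerically: x* = 25, y* = 0.

x* = 25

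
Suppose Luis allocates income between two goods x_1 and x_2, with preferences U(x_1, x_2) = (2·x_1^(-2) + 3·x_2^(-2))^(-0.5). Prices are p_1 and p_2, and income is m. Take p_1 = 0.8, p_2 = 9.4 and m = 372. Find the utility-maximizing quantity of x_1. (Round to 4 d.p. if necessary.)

x_1* = 67.2318

MRS = MU_x_1/MU_x_2 = (2/3)·(x_2/x_1)^(3). Set equal to p_1/p_2.
Hence x_2/x_1 = ((3/2)·p_1/p_2)^(1/(3)), i.e. raised to the 1/3 power.
With the ratio pinned down, the budget gives x_1* = m/(p_1 + p_2·(x_2/x_1)) and x_2* = (x_2/x_1)·x_1*.
Numerically x_2/x_1 = 0.503521, so x_1* = 372/(0.8 + 9.4·0.503521) = 67.2318.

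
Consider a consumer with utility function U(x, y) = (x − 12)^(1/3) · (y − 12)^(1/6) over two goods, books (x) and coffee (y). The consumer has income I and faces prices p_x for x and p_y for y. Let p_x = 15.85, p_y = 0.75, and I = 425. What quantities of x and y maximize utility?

MRS = 2·(y−12)/(x−12). Tangency with p_x/p_y gives y−12 = (1/2)·(p_x/p_y)·(x−12).
Substituting into the budget: x* = 12 + 2/3·(I − 12·p_x − 12·p_y)/p_x, and y* = 12 + 1/3·(…)/p_y.
Discretionary income = 425 − 12·15.85 − 12·0.75 = 225.8; x* = 12 + 2/3·225.8/15.85 = 21.4974; y* = 12 + 1/3·225.8/0.75 = 112.3556.

x* = 21.4974, y* = 112.3556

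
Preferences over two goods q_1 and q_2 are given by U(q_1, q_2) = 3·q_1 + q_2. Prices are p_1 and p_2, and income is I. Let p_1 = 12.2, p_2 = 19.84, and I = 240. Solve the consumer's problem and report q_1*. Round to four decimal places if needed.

Perfect substitutes: compare marginal utility per dollar. 3/p_1 vs 1/p_2 → 0.2459 vs 0.0504.
q_1 gives more utility per dollar, so spend all income on q_1: q_1* = I/p_1, q_2* = 0.
Numerically: q_1* = 19.6721, q_2* = 0.

q_1* = 19.6721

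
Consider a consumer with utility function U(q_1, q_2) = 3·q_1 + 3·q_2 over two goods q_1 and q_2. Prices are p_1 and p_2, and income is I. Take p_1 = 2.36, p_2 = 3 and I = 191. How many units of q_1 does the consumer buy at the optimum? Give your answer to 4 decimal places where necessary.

q_1* = 80.9322

Perfect substitutes: compare marginal utility per dollar. 3/p_1 vs 3/p_2 → 1.2712 vs 1.
q_1 gives more utility per dollar, so spend all income on q_1: q_1* = I/p_1, q_2* = 0.
Numerically: q_1* = 80.9322, q_2* = 0.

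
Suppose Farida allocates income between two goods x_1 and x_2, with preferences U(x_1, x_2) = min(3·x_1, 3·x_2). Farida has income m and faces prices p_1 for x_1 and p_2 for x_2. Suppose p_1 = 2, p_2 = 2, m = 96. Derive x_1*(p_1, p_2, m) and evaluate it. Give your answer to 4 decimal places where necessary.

Leontief preferences: the optimum is at the kink where x_1/3 = x_2/3, i.e. x_2 = x_1.
Budget: p_1·x_1 + p_2·x_1 = m, so (3·p_1 + 3·p_2)·x_1 = 3·m.
Demand: x_1*(p_1,p_2,m) = 3·m/(3·p_1 + 3·p_2), x_2* = 3·m/(3·p_1 + 3·p_2).
Here 3·2 + 3·2 = 12, giving x_1* = 24.

x_1* = 24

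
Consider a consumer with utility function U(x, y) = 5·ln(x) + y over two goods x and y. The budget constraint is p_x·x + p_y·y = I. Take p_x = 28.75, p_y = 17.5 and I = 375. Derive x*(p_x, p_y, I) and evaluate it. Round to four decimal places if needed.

x* = 3.0435

MU_x = 5/x, MU_y = 1. Tangency: 5/x = p_x/p_y.
So x*(p_x,p_y) = 5·p_y/p_x, independent of income; and y* = (I − 5·p_y)/p_y.
At the given prices: x* = 5·17.5/28.75 = 3.0435.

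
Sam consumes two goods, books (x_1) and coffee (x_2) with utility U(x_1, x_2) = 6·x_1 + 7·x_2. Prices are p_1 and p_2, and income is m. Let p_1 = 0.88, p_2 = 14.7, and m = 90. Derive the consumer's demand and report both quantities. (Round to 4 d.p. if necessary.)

x_1* = 102.2727, x_2* = 0

Perfect substitutes: compare marginal utility per dollar. 6/p_1 vs 7/p_2 → 6.8182 vs 0.4762.
x_1 gives more utility per dollar, so spend all income on x_1: x_1* = m/p_1, x_2* = 0.
Numerically: x_1* = 102.2727, x_2* = 0.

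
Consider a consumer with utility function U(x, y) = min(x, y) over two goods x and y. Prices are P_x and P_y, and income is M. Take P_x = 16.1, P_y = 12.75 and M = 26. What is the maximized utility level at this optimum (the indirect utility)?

V = 0.9012

With perfect complements, no substitution: consume in ratio x:y = 1:1.
Budget: P_x·x + P_y·x = M, so (P_x + P_y)·x = M.
Demand: x*(P_x,P_y,M) = M/(P_x + P_y), y* = M/(P_x + P_y).
Here 16.1 + 12.75 = 28.85, giving x* = 0.9012 and y* = 0.9012.
Utility at the optimum: U(0.9012, 0.9012) = 0.9012.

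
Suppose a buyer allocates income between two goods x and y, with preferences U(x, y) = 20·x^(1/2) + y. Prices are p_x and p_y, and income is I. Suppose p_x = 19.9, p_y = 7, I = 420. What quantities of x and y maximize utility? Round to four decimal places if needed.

x* = 12.3734, y* = 24.8241

Utility is quasi-linear in y; the FOC for x is 10/√x = p_x/p_y.
Solve: √x = 10·p_y/p_x, so x*(p_x,p_y) = (10·p_y/p_x)², and y* = (I − p_x·x*)/p_y.
Plugging in: x* = (10·7/19.9)² = 12.3734, y* = 24.8241.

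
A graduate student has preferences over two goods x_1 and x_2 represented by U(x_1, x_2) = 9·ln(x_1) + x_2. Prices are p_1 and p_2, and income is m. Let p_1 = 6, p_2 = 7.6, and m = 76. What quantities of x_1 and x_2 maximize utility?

x_1* = 11.4, x_2* = 1

So x_1*(p_1,p_2) = 9·p_2/p_1, independent of income; and x_2* = (m − 9·p_2)/p_2.
At the given prices: x_1* = 9·7.6/6 = 11.4, and x_2* = 1.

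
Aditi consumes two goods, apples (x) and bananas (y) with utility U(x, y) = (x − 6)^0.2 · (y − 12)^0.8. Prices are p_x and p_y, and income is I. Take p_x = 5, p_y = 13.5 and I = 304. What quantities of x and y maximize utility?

Substituting into the budget: x* = 6 + 0.2·(I − 6·p_x − 12·p_y)/p_x, and y* = 12 + 0.8·(…)/p_y.
Discretionary income = 304 − 6·5 − 12·13.5 = 112; x* = 6 + 0.2·112/5 = 10.48; y* = 12 + 0.8·112/13.5 = 18.637.

x* = 10.48, y* = 18.637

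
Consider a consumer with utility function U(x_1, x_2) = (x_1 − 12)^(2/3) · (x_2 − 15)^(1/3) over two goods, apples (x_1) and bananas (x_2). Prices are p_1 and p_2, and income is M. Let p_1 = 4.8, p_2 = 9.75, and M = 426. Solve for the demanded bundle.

x_1* = 42.8542, x_2* = 22.5949

Let x_1' = x_1−12, x_2' = x_2−15. MRS = 2·x_2'/x_1' = p_1/p_2.
After buying the subsistence bundle (12, 15), a share 2/3 of the remaining income goes to x_1: x_1* = 12 + 2/3·(M − 12p_1 − 15p_2)/p_1.
Discretionary income = 426 − 12·4.8 − 15·9.75 = 222.15; x_1* = 12 + 2/3·222.15/4.8 = 42.8542; x_2* = 15 + 1/3·222.15/9.75 = 22.5949.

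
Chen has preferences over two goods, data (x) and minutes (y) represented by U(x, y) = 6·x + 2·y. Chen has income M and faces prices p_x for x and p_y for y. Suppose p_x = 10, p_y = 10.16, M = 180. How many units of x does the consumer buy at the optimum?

Linear utility — the consumer picks whichever good has higher MU/price: 6/10 = 0.6 vs 2/10.16 = 0.1969.
x gives more utility per dollar, so spend all income on x: x* = M/p_x, y* = 0.
Numerically: x* = 18, y* = 0.

x* = 18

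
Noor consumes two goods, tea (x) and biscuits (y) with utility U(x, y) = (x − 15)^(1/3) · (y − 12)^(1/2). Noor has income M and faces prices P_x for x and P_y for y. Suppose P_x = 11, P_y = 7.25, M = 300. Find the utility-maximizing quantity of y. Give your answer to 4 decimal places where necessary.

Let x' = x−15, y' = y−12. MRS = (2/3)·y'/x' = P_x/P_y.
After buying the subsistence bundle (15, 12), a share 0.4 of the remaining income goes to x: x* = 15 + 0.4·(M − 15P_x − 12P_y)/P_x.
Discretionary income = 300 − 15·11 − 12·7.25 = 48; y* = 12 + 0.6·48/7.25 = 15.9724.

y* = 15.9724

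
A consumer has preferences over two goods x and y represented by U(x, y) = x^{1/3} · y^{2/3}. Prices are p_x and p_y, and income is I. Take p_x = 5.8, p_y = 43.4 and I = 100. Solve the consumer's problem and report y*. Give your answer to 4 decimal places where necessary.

y* = 1.5361

MU_x/MU_y = (1/3·y)/(2/3·x); tangency sets this equal to p_x/p_y.
Rearranging, p_y·y = 2·p_x·x. Substituting into the budget gives p_x·x·(1 + 2) = I.
Demand: x*(p_x,p_y,I) = 1/3·I/p_x and y* = 2/3·I/p_y.
At p_x=5.8, p_y=43.4, I=100: y* = 2/3·100/43.4 = 1.5361.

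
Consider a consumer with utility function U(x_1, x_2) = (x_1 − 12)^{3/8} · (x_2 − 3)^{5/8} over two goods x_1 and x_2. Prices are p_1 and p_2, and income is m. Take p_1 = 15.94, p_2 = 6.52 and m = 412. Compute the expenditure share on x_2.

share on x_2 = 0.3526

Let x_1' = x_1−12, x_2' = x_2−3. MRS = (3/5)·x_2'/x_1' = p_1/p_2.
Substituting into the budget: x_1* = 12 + 0.375·(m − 12·p_1 − 3·p_2)/p_1, and x_2* = 3 + 0.625·(…)/p_2.
Discretionary income = 412 − 12·15.94 − 3·6.52 = 201.16; x_1* = 12 + 0.375·201.16/15.94 = 16.7324; x_2* = 3 + 0.625·201.16/6.52 = 22.283.
Expenditure on x_2: 6.52·22.283 = 145.285; share = 0.3526.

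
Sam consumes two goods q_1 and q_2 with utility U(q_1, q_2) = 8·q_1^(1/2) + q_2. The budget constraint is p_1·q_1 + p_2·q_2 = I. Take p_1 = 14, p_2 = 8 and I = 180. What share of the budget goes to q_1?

Set MRS = p_1/p_2: 4·q_1^(−1/2) = p_1/p_2.
Thus q_1* = (4·p_2/p_1)² — independent of I — with the rest of income spent on q_2.
Plugging in: q_1* = (4·8/14)² = 5.2245, q_2* = 13.3571.
Expenditure on q_1: 14·5.2245 = 73.1429; share = 0.4063.

share on q_1 = 0.4063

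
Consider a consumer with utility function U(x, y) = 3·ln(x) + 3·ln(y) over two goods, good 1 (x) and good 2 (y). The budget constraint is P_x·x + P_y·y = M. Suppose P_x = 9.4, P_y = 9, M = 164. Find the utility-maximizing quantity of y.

Demand: x*(P_x,P_y,M) = 0.5·M/P_x and y* = 0.5·M/P_y.
At P_x=9.4, P_y=9, M=164: y* = 0.5·164/9 = 9.1111.

y* = 9.1111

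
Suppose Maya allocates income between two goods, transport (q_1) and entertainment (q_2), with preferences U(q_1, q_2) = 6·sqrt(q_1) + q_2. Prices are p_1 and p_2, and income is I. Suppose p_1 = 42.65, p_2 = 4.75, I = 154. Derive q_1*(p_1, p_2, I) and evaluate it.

q_1* = 0.1116

MU_q_1 = 3/√q_1, MU_q_2 = 1. Tangency: 3/√q_1 = p_1/p_2.
Solve: √q_1 = 3·p_2/p_1, so q_1*(p_1,p_2) = (3·p_2/p_1)², and q_2* = (I − p_1·q_1*)/p_2.
Plugging in: q_1* = (3·4.75/42.65)² = 0.1116.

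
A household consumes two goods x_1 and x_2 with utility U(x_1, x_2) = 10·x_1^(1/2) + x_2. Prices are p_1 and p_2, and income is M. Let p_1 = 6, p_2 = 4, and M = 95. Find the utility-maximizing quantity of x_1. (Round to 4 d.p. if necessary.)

Thus x_1* = (5·p_2/p_1)² — independent of M — with the rest of income spent on x_2.
Plugging in: x_1* = (5·4/6)² = 11.1111.

x_1* = 11.1111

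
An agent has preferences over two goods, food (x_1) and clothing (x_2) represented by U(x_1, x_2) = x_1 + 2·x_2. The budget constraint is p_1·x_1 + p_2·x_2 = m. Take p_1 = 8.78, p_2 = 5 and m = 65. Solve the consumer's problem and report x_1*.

Linear utility — the consumer picks whichever good has higher MU/price: 1/8.78 = 0.1139 vs 2/5 = 0.4.
x_2 gives more utility per dollar, so spend all income on x_2: x_2* = m/p_2, x_1* = 0.
Numerically: x_1* = 0, x_2* = 13.

x_1* = 0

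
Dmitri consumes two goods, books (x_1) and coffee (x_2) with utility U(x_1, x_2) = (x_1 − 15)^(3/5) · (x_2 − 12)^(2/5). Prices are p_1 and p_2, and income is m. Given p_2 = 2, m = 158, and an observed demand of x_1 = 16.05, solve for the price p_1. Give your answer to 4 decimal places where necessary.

p_1 = 8

MRS = (3/2)·(x_2−12)/(x_1−15). Tangency with p_1/p_2 gives x_2−12 = (2/3)·(p_1/p_2)·(x_1−15).
After buying the subsistence bundle (15, 12), a share 0.6 of the remaining income goes to x_1: x_1* = 15 + 0.6·(m − 15p_1 − 12p_2)/p_1.
Set x_1* = 16.05 in the demand function and solve for p_1: p_1 = 8.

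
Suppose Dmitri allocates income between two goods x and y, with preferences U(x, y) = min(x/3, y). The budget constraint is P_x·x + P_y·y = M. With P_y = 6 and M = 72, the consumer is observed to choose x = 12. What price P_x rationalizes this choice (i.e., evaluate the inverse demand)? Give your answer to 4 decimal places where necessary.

P_x = 4

Leontief preferences: the optimum is at the kink where x/3 = y/1, i.e. y = (1/3)·x.
Budget: P_x·x + P_y·(1/3)·x = M, so (3·P_x + P_y)·x = 3·M.
Demand: x*(P_x,P_y,M) = 3·M/(3·P_x + P_y), y* = M/(3·P_x + P_y).
Set x* = 12 in the demand function and solve for P_x: P_x = 4.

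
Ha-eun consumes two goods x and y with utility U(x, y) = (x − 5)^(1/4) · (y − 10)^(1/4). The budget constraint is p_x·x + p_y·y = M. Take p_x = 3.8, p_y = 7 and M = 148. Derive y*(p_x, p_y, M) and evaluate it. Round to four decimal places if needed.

y* = 14.2143

Let x' = x−5, y' = y−10. MRS = y'/x' = p_x/p_y.
After buying the subsistence bundle (5, 10), a share 0.5 of the remaining income goes to x: x* = 5 + 0.5·(M − 5p_x − 10p_y)/p_x.
Discretionary income = 148 − 5·3.8 − 10·7 = 59; y* = 10 + 0.5·59/7 = 14.2143.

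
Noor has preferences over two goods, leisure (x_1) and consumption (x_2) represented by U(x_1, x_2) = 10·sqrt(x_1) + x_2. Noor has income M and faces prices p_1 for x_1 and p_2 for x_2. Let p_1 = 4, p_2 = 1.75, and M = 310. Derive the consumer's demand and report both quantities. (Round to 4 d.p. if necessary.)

Set MRS = p_1/p_2: 5·x_1^(−1/2) = p_1/p_2.
Thus x_1* = (5·p_2/p_1)² — independent of M — with the rest of income spent on x_2.
Plugging in: x_1* = (5·1.75/4)² = 4.7852, x_2* = 166.2054.

x_1* = 4.7852, x_2* = 166.2054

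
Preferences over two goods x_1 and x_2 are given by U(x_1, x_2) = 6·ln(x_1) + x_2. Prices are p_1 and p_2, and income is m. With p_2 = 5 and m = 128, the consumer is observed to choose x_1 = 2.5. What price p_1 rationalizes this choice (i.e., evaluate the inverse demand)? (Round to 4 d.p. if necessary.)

MU_x_1 = 6/x_1, MU_x_2 = 1. Tangency: 6/x_1 = p_1/p_2.
So x_1*(p_1,p_2) = 6·p_2/p_1, independent of income; and x_2* = (m − 6·p_2)/p_2.
Set x_1* = 2.5 in the demand function and solve for p_1: p_1 = 12.

p_1 = 12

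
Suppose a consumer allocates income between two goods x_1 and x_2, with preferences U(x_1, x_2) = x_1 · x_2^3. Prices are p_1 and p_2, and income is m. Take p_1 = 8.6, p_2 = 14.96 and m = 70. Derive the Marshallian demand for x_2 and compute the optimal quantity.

Demand: x_1*(p_1,p_2,m) = 0.25·m/p_1 and x_2* = 0.75·m/p_2.
At p_1=8.6, p_2=14.96, m=70: x_2* = 0.75·70/14.96 = 3.5094.

x_2* = 3.5094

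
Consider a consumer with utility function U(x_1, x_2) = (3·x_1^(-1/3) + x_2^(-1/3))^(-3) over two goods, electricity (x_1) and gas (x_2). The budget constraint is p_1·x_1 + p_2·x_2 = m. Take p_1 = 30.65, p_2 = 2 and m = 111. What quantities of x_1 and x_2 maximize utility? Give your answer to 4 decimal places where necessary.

x_1* = 2.9643, x_2* = 10.0723

Numerically x_2/x_1 = 3.397891, so x_1* = 111/(30.65 + 2·3.397891) = 2.9643 and x_2* = 3.397891·2.9643 = 10.0723.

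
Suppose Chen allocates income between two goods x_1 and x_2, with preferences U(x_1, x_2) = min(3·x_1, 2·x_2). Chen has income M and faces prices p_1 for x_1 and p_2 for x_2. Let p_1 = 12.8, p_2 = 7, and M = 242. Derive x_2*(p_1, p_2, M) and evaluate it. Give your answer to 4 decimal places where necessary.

x_2* = 15.5794

With perfect complements, no substitution: consume in ratio x_1:x_2 = 2:3.
Budget: p_1·x_1 + p_2·(3/2)·x_1 = M, so (2·p_1 + 3·p_2)·x_1 = 2·M.
Demand: x_1*(p_1,p_2,M) = 2·M/(2·p_1 + 3·p_2), x_2* = 3·M/(2·p_1 + 3·p_2).
Here 2·12.8 + 3·7 = 46.6, giving x_2* = 15.5794.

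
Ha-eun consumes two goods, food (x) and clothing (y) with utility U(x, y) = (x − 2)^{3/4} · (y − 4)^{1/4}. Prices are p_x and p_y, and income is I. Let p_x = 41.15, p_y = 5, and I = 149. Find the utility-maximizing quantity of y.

y* = 6.335

Substituting into the budget: x* = 2 + 0.75·(I − 2·p_x − 4·p_y)/p_x, and y* = 4 + 0.25·(…)/p_y.
Discretionary income = 149 − 2·41.15 − 4·5 = 46.7; y* = 4 + 0.25·46.7/5 = 6.335.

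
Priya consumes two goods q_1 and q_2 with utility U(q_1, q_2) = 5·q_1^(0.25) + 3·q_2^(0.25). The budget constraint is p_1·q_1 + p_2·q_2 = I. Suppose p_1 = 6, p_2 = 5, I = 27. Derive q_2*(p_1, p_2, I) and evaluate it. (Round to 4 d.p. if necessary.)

q_2* = 1.8884

MRS = MU_q_1/MU_q_2 = (5/3)·(q_2/q_1)^(0.75). Set equal to p_1/p_2.
Solve for the ratio: q_2/q_1 = [(3/5)·p_1/p_2]^(4/3).
With the ratio pinned down, the budget gives q_1* = I/(p_1 + p_2·(q_2/q_1)) and q_2* = (q_2/q_1)·q_1*.
Numerically q_2/q_1 = 0.645322, so q_1* = 27/(6 + 5·0.645322) = 2.9263 and q_2* = 0.645322·2.9263 = 1.8884.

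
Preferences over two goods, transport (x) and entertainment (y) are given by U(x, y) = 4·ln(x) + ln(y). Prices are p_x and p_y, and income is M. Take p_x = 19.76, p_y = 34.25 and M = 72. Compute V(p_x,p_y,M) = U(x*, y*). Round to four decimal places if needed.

V = 3.413

The MRS is 4·y/x. Set MRS = p_x/p_y.
Rearranging, p_y·y = (1/4)·p_x·x. Substituting into the budget gives p_x·x·(1 + (1/4)) = M.
Demand: x*(p_x,p_y,M) = 0.8·M/p_x and y* = 0.2·M/p_y.
At p_x=19.76, p_y=34.25, M=72: x* = 0.8·72/19.76 = 2.915, y* = 0.4204.
Utility at the optimum: U(2.915, 0.4204) = 3.413.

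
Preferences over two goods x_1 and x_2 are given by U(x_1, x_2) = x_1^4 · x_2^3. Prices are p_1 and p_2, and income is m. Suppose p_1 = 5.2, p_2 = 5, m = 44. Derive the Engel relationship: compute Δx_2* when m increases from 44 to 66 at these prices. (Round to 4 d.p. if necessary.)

Δx_2* = 1.8857

MU_x_1/MU_x_2 = (4·x_2)/(3·x_1); tangency sets this equal to p_1/p_2.
So 4·p_2·x_2 = 3·p_1·x_1; combined with the budget, a share 4/7 of income goes to x_1.
Demand: x_1*(p_1,p_2,m) = 4/7·m/p_1 and x_2* = 3/7·m/p_2.
At p_1=5.2, p_2=5, m=44: x_2* = 3/7·44/5 = 3.7714.
At m' = 66: x_2* = 5.6571. Change: 5.6571 − 3.7714 = 1.8857.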